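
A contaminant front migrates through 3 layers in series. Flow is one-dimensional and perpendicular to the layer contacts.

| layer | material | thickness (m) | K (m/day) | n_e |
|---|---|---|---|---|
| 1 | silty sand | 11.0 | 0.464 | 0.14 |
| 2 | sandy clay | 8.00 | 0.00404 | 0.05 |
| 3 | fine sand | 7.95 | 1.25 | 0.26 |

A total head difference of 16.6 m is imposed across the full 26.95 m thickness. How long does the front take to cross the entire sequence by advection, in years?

With flow normal to the layers, continuity requires the same specific discharge q through every layer.
Σ(b_i/K_i) = 11.0/0.464 + 8.00/0.00404 + 7.95/1.25 = 2010 d.
q = Δh / Σ(b_i/K_i) = 16.6 / 2010 = 0.008258 m/day.
In each layer the seepage velocity is v_i = q/n_i, so the layer transit time is t_i = b_i·n_i / q:
  layer 1 (silty sand): t_1 = 11.0 × 0.14 / 0.008258 = 186.5 d
  layer 2 (sandy clay): t_2 = 8.00 × 0.05 / 0.008258 = 48.44 d
  layer 3 (fine sand): t_3 = 7.95 × 0.26 / 0.008258 = 250.3 d
Total t = Σ t_i = 485.2 days = 1.329 years.

1.33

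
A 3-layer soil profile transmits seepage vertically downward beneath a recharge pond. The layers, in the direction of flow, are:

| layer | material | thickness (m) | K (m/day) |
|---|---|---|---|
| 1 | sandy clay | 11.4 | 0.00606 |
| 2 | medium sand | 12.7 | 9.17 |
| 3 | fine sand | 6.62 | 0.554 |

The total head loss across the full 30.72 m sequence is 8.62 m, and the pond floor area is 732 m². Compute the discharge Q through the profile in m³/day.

Flow is perpendicular to layering, so the layers act in series and the equivalent K is the thickness-weighted harmonic mean.
Total thickness L = 11.4 + 12.7 + 6.62 = 30.72 m.
Σ(b_i/K_i) = 11.4/0.00606 + 12.7/9.17 + 6.62/0.554 = 1895 d.
K_eq = L / Σ(b_i/K_i) = 30.72 / 1895 = 0.01622 m/day.
Q = K_eq · A · (Δh/L) = 0.01622 × 732 × (8.62/30.72) = 3.331 m³/day.

3.33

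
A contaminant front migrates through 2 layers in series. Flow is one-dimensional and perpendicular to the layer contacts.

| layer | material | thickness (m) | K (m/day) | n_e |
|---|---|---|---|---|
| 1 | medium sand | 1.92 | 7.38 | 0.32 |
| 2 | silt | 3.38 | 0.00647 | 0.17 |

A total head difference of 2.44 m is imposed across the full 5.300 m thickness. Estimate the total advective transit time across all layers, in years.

0.697

With flow normal to the layers, continuity requires the same specific discharge q through every layer.
Σ(b_i/K_i) = 1.92/7.38 + 3.38/0.00647 = 522.7 d.
q = Δh / Σ(b_i/K_i) = 2.44 / 522.7 = 0.004668 m/day.
In each layer the seepage velocity is v_i = q/n_i, so the layer transit time is t_i = b_i·n_i / q:
  layer 1 (medium sand): t_1 = 1.92 × 0.32 / 0.004668 = 131.6 d
  layer 2 (silt): t_2 = 3.38 × 0.17 / 0.004668 = 123.1 d
Total t = Σ t_i = 254.7 days = 0.6973 years.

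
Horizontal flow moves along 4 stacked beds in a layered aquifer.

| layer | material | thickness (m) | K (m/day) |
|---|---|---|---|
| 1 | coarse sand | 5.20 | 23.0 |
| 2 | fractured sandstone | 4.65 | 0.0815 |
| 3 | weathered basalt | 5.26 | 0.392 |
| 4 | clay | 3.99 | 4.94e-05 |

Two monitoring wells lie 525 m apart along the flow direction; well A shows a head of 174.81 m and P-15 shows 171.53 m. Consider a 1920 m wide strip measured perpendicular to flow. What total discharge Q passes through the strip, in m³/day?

1460

Flow is parallel to layering, so each bed carries its own Darcy discharge and the transmissivities add.
Σ(K_i·b_i) = 23.0×5.20 + 0.0815×4.65 + 0.392×5.26 + 4.94e-05×3.99 = 122.0 m²/day.
Hydraulic gradient i = (174.81 − 171.53) / 525 = 3.28 / 525 = 0.006248.
Q = Σ(K_i·b_i) · W · i = 122.0 × 1920 × 0.006248 = 1464 m³/day.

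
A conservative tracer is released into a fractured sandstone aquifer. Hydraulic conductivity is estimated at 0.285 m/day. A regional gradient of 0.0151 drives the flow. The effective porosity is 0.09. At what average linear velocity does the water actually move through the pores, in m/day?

Hydraulic gradient i = 0.0151.
Darcy flux q = K · i = 0.2850 × 0.01510 = 0.004304 m/day.
Seepage velocity v = q / n_e = 0.004304 / 0.09 = 0.04782 m/day.

0.0478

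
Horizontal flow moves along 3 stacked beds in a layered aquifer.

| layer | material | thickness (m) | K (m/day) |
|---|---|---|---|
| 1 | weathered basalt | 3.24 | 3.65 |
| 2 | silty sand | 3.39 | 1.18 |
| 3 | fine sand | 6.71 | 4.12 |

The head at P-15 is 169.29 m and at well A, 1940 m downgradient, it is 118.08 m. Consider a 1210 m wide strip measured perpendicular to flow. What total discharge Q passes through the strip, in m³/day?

Flow is parallel to layering, so each bed carries its own Darcy discharge and the transmissivities add.
Σ(K_i·b_i) = 3.65×3.24 + 1.18×3.39 + 4.12×6.71 = 43.47 m²/day.
Hydraulic gradient i = (169.29 − 118.08) / 1940 = 51.21 / 1940 = 0.02640.
Q = Σ(K_i·b_i) · W · i = 43.47 × 1210 × 0.02640 = 1388 m³/day.

1390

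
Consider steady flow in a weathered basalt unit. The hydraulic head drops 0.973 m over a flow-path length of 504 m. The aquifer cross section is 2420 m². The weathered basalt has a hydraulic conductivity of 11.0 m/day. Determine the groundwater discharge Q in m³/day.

Hydraulic gradient i = Δh / L = 0.973 / 504 = 0.001931.
Darcy's law: Q = K · A · i = 11.00 × 2420 × 0.001931 = 51.39 m³/day.

51.4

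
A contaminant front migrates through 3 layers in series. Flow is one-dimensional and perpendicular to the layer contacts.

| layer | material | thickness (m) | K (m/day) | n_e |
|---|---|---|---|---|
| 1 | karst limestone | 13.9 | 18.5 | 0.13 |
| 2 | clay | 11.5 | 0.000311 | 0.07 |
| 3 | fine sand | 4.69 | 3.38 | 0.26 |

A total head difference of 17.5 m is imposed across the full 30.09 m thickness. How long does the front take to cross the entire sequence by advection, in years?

With flow normal to the layers, continuity requires the same specific discharge q through every layer.
Σ(b_i/K_i) = 13.9/18.5 + 11.5/0.000311 + 4.69/3.38 = 36980 d.
q = Δh / Σ(b_i/K_i) = 17.5 / 36980 = 0.0004732 m/day.
In each layer the seepage velocity is v_i = q/n_i, so the layer transit time is t_i = b_i·n_i / q:
  layer 1 (karst limestone): t_1 = 13.9 × 0.13 / 0.0004732 = 3818 d
  layer 2 (clay): t_2 = 11.5 × 0.07 / 0.0004732 = 1701 d
  layer 3 (fine sand): t_3 = 4.69 × 0.26 / 0.0004732 = 2577 d
Total t = Σ t_i = 8096 days = 22.17 years.

22.2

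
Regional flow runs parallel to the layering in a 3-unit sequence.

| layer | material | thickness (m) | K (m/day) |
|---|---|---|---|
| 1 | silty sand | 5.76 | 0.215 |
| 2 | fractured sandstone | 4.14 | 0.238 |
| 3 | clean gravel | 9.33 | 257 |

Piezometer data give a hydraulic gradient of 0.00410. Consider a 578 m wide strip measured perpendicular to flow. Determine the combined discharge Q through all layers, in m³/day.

5690

Flow is parallel to layering, so each bed carries its own Darcy discharge and the transmissivities add.
Σ(K_i·b_i) = 0.215×5.76 + 0.238×4.14 + 257×9.33 = 2400 m²/day.
Hydraulic gradient i = 0.00410.
Q = Σ(K_i·b_i) · W · i = 2400 × 578 × 0.004100 = 5688 m³/day.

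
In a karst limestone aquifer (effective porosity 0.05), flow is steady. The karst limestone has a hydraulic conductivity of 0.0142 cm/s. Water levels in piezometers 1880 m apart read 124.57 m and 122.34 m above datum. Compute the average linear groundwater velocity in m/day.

0.291

Convert K: 0.0142 cm/s × 864 = 12.27 m/day.
Hydraulic gradient i = (124.57 − 122.34) / 1880 = 2.23 / 1880 = 0.001186.
Darcy flux q = K · i = 12.27 × 0.001186 = 0.01455 m/day.
Seepage velocity v = q / n_e = 0.01455 / 0.05 = 0.2911 m/day.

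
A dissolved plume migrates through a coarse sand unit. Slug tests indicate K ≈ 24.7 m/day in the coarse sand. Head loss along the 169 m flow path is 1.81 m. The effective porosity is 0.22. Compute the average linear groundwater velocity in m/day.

1.20

Hydraulic gradient i = Δh / L = 1.81 / 169 = 0.01071.
Darcy flux q = K · i = 24.70 × 0.01071 = 0.2645 m/day.
Seepage velocity v = q / n_e = 0.2645 / 0.22 = 1.202 m/day.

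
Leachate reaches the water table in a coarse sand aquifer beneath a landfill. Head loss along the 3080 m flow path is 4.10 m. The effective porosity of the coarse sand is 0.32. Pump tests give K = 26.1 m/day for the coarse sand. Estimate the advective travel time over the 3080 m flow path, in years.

77.7

Hydraulic gradient i = Δh / L = 4.10 / 3080 = 0.001331.
Darcy flux q = K · i = 26.10 × 0.001331 = 0.03474 m/day.
Seepage velocity v = q / n_e = 0.03474 / 0.32 = 0.1086 m/day.
Travel time t = L / v = 3080 / 0.1086 = 28368 days = 77.67 years.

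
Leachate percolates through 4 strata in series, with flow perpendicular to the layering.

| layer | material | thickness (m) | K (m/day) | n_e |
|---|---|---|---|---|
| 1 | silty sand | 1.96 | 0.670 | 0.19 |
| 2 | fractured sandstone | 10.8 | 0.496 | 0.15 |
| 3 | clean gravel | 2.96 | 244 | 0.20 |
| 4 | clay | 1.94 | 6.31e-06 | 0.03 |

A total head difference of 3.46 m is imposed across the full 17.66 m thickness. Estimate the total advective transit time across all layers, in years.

With flow normal to the layers, continuity requires the same specific discharge q through every layer.
Σ(b_i/K_i) = 1.96/0.670 + 10.8/0.496 + 2.96/244 + 1.94/6.31e-06 = 3.075e+05 d.
q = Δh / Σ(b_i/K_i) = 3.46 / 3.075e+05 = 1.125e-05 m/day.
In each layer the seepage velocity is v_i = q/n_i, so the layer transit time is t_i = b_i·n_i / q:
  layer 1 (silty sand): t_1 = 1.96 × 0.19 / 1.125e-05 = 33093 d
  layer 2 (fractured sandstone): t_2 = 10.8 × 0.15 / 1.125e-05 = 1.440e+05 d
  layer 3 (clean gravel): t_3 = 2.96 × 0.20 / 1.125e-05 = 52608 d
  layer 4 (clay): t_4 = 1.94 × 0.03 / 1.125e-05 = 5172 d
Total t = Σ t_i = 2.348e+05 days = 642.9 years.

643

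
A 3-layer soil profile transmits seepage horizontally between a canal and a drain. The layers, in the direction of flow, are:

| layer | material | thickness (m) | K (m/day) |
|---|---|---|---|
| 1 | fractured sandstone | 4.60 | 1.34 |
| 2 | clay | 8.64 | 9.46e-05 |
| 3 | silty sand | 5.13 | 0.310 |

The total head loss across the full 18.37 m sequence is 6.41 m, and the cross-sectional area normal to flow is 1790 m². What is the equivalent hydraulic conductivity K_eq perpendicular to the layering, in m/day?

Flow is perpendicular to layering, so the layers act in series and the equivalent K is the thickness-weighted harmonic mean.
Total thickness L = 4.60 + 8.64 + 5.13 = 18.37 m.
Σ(b_i/K_i) = 4.60/1.34 + 8.64/9.46e-05 + 5.13/0.310 = 91352 d.
K_eq = L / Σ(b_i/K_i) = 18.37 / 91352 = 0.0002011 m/day.

0.000201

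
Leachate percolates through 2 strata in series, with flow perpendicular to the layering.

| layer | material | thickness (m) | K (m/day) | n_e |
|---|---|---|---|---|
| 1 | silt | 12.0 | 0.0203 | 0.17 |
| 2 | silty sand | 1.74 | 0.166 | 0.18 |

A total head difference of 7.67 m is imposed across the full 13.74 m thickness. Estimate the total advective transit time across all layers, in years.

0.505

With flow normal to the layers, continuity requires the same specific discharge q through every layer.
Σ(b_i/K_i) = 12.0/0.0203 + 1.74/0.166 = 601.6 d.
q = Δh / Σ(b_i/K_i) = 7.67 / 601.6 = 0.01275 m/day.
In each layer the seepage velocity is v_i = q/n_i, so the layer transit time is t_i = b_i·n_i / q:
  layer 1 (silt): t_1 = 12.0 × 0.17 / 0.01275 = 160.0 d
  layer 2 (silty sand): t_2 = 1.74 × 0.18 / 0.01275 = 24.57 d
Total t = Σ t_i = 184.6 days = 0.5053 years.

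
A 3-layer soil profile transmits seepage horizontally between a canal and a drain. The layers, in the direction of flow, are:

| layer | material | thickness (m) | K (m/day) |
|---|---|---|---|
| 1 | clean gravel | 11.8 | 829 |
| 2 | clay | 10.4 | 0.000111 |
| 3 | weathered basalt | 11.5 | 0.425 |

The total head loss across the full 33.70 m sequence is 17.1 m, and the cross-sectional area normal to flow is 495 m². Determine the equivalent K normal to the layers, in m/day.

Flow is perpendicular to layering, so the layers act in series and the equivalent K is the thickness-weighted harmonic mean.
Total thickness L = 11.8 + 10.4 + 11.5 = 33.70 m.
Σ(b_i/K_i) = 11.8/829 + 10.4/0.000111 + 11.5/0.425 = 93721 d.
K_eq = L / Σ(b_i/K_i) = 33.70 / 93721 = 0.0003596 m/day.

0.000360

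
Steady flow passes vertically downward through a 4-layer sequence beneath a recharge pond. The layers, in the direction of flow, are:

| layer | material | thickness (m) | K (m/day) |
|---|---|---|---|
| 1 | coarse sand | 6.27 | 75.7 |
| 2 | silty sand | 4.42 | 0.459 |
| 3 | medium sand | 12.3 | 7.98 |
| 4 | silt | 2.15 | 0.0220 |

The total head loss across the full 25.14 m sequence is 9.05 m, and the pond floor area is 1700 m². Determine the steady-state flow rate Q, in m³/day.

141

Flow is perpendicular to layering, so the layers act in series and the equivalent K is the thickness-weighted harmonic mean.
Total thickness L = 6.27 + 4.42 + 12.3 + 2.15 = 25.14 m.
Σ(b_i/K_i) = 6.27/75.7 + 4.42/0.459 + 12.3/7.98 + 2.15/0.0220 = 109.0 d.
K_eq = L / Σ(b_i/K_i) = 25.14 / 109.0 = 0.2307 m/day.
Q = K_eq · A · (Δh/L) = 0.2307 × 1700 × (9.05/25.14) = 141.2 m³/day.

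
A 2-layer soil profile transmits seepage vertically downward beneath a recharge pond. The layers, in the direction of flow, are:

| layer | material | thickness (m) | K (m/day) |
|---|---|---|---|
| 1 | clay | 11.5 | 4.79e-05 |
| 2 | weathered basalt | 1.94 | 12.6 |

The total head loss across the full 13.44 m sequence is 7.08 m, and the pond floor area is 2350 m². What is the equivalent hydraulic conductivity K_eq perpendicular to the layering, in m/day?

5.60e-05

Flow is perpendicular to layering, so the layers act in series and the equivalent K is the thickness-weighted harmonic mean.
Total thickness L = 11.5 + 1.94 = 13.44 m.
Σ(b_i/K_i) = 11.5/4.79e-05 + 1.94/12.6 = 2.401e+05 d.
K_eq = L / Σ(b_i/K_i) = 13.44 / 2.401e+05 = 5.598e-05 m/day.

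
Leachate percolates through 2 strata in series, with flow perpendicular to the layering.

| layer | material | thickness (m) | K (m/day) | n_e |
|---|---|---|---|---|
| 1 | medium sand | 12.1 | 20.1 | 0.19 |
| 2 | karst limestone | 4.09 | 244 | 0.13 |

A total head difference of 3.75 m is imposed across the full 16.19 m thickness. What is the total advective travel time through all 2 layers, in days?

With flow normal to the layers, continuity requires the same specific discharge q through every layer.
Σ(b_i/K_i) = 12.1/20.1 + 4.09/244 = 0.6188 d.
q = Δh / Σ(b_i/K_i) = 3.75 / 0.6188 = 6.061 m/day.
In each layer the seepage velocity is v_i = q/n_i, so the layer transit time is t_i = b_i·n_i / q:
  layer 1 (medium sand): t_1 = 12.1 × 0.19 / 6.061 = 0.3793 d
  layer 2 (karst limestone): t_2 = 4.09 × 0.13 / 6.061 = 0.08773 d
Total t = Σ t_i = 0.4671 days.

0.467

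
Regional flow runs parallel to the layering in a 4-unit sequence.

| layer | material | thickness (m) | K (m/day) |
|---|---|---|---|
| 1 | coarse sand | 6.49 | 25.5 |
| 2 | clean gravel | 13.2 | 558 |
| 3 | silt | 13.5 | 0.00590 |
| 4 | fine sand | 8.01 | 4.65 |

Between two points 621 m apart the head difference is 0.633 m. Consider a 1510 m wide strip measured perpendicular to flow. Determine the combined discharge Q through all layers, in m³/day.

Flow is parallel to layering, so each bed carries its own Darcy discharge and the transmissivities add.
Σ(K_i·b_i) = 25.5×6.49 + 558×13.2 + 0.00590×13.5 + 4.65×8.01 = 7568 m²/day.
Hydraulic gradient i = Δh / L = 0.633 / 621 = 0.001019.
Q = Σ(K_i·b_i) · W · i = 7568 × 1510 × 0.001019 = 11649 m³/day.

11600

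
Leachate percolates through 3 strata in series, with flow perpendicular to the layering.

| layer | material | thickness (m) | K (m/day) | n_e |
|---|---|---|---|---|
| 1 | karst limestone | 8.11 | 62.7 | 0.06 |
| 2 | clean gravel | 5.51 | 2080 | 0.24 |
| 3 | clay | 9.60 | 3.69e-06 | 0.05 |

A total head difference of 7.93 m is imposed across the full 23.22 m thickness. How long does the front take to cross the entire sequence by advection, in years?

2060

With flow normal to the layers, continuity requires the same specific discharge q through every layer.
Σ(b_i/K_i) = 8.11/62.7 + 5.51/2080 + 9.60/3.69e-06 = 2.602e+06 d.
q = Δh / Σ(b_i/K_i) = 7.93 / 2.602e+06 = 3.048e-06 m/day.
In each layer the seepage velocity is v_i = q/n_i, so the layer transit time is t_i = b_i·n_i / q:
  layer 1 (karst limestone): t_1 = 8.11 × 0.06 / 3.048e-06 = 1.596e+05 d
  layer 2 (clean gravel): t_2 = 5.51 × 0.24 / 3.048e-06 = 4.338e+05 d
  layer 3 (clay): t_3 = 9.60 × 0.05 / 3.048e-06 = 1.575e+05 d
Total t = Σ t_i = 7.510e+05 days = 2056 years.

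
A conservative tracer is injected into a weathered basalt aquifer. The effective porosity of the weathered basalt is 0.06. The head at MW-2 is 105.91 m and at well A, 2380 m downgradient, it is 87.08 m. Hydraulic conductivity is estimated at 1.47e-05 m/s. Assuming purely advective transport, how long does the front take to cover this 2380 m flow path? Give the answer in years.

Convert K: 1.47e-05 m/s × 86400 = 1.270 m/day.
Hydraulic gradient i = (105.91 − 87.08) / 2380 = 18.83 / 2380 = 0.007912.
Darcy flux q = K · i = 1.270 × 0.007912 = 0.01005 m/day.
Seepage velocity v = q / n_e = 0.01005 / 0.06 = 0.1675 m/day.
Travel time t = L / v = 2380 / 0.1675 = 14211 days = 38.91 years.

38.9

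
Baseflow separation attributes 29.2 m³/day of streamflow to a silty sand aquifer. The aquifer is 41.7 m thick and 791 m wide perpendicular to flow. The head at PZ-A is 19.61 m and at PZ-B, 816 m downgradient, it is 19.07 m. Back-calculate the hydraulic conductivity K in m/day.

1.34

Cross-sectional area A = 791 × 41.7 = 32985 m².
Hydraulic gradient i = (19.61 − 19.07) / 816 = 0.54 / 816 = 0.0006618.
From Q = K·A·i, K = Q / (A·i) = 29.2 / (32985 × 0.0006618) = 1.338 m/day.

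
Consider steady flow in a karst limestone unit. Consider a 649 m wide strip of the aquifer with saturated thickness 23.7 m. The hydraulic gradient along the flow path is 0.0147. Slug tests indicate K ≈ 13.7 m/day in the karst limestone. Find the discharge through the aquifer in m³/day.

Cross-sectional area A = 649 × 23.7 = 15381 m².
Hydraulic gradient i = 0.0147.
Darcy's law: Q = K · A · i = 13.70 × 15381 × 0.01470 = 3098 m³/day.

3100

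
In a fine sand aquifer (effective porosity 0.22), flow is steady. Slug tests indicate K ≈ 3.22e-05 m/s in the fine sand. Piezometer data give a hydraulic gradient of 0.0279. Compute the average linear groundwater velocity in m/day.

Convert K: 3.22e-05 m/s × 86400 = 2.782 m/day.
Hydraulic gradient i = 0.0279.
Darcy flux q = K · i = 2.782 × 0.02790 = 0.07762 m/day.
Seepage velocity v = q / n_e = 0.07762 / 0.22 = 0.3528 m/day.

0.353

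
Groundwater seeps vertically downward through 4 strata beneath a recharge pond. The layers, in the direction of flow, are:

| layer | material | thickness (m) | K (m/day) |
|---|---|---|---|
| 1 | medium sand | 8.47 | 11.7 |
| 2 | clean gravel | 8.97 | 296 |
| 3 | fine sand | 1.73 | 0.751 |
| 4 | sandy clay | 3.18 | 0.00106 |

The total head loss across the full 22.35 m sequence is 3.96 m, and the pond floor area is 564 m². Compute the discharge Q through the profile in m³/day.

Flow is perpendicular to layering, so the layers act in series and the equivalent K is the thickness-weighted harmonic mean.
Total thickness L = 8.47 + 8.97 + 1.73 + 3.18 = 22.35 m.
Σ(b_i/K_i) = 8.47/11.7 + 8.97/296 + 1.73/0.751 + 3.18/0.00106 = 3003 d.
K_eq = L / Σ(b_i/K_i) = 22.35 / 3003 = 0.007442 m/day.
Q = K_eq · A · (Δh/L) = 0.007442 × 564 × (3.96/22.35) = 0.7437 m³/day.

0.744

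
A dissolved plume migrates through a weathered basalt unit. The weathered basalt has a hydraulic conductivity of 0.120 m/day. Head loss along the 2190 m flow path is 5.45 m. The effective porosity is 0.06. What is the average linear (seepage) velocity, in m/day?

Hydraulic gradient i = Δh / L = 5.45 / 2190 = 0.002489.
Darcy flux q = K · i = 0.1200 × 0.002489 = 0.0002986 m/day.
Seepage velocity v = q / n_e = 0.0002986 / 0.06 = 0.004977 m/day.

0.00498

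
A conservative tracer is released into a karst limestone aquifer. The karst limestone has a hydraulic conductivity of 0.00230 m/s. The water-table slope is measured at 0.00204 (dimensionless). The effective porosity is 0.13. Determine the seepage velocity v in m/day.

Convert K: 0.00230 m/s × 86400 = 198.7 m/day.
Hydraulic gradient i = 0.00204.
Darcy flux q = K · i = 198.7 × 0.002040 = 0.4054 m/day.
Seepage velocity v = q / n_e = 0.4054 / 0.13 = 3.118 m/day.

3.12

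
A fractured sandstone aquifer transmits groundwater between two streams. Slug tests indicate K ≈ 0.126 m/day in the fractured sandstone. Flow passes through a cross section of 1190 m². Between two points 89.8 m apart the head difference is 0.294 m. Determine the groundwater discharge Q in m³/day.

0.491

Hydraulic gradient i = Δh / L = 0.294 / 89.8 = 0.003274.
Darcy's law: Q = K · A · i = 0.1260 × 1190 × 0.003274 = 0.4909 m³/day.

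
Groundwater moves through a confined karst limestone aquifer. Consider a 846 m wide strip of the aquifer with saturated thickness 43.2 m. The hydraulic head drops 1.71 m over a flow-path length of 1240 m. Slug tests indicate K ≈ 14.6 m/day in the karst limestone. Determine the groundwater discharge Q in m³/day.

736

Cross-sectional area A = 846 × 43.2 = 36547 m².
Hydraulic gradient i = Δh / L = 1.71 / 1240 = 0.001379.
Darcy's law: Q = K · A · i = 14.60 × 36547 × 0.001379 = 735.8 m³/day.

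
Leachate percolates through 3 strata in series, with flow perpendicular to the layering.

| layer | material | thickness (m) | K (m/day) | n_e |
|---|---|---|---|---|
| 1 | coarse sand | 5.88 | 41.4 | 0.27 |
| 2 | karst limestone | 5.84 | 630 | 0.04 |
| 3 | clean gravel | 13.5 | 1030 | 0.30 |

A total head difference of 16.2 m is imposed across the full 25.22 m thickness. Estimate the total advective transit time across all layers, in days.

With flow normal to the layers, continuity requires the same specific discharge q through every layer.
Σ(b_i/K_i) = 5.88/41.4 + 5.84/630 + 13.5/1030 = 0.1644 d.
q = Δh / Σ(b_i/K_i) = 16.2 / 0.1644 = 98.54 m/day.
In each layer the seepage velocity is v_i = q/n_i, so the layer transit time is t_i = b_i·n_i / q:
  layer 1 (coarse sand): t_1 = 5.88 × 0.27 / 98.54 = 0.01611 d
  layer 2 (karst limestone): t_2 = 5.84 × 0.04 / 98.54 = 0.002371 d
  layer 3 (clean gravel): t_3 = 13.5 × 0.30 / 98.54 = 0.04110 d
Total t = Σ t_i = 0.05958 days.

0.0596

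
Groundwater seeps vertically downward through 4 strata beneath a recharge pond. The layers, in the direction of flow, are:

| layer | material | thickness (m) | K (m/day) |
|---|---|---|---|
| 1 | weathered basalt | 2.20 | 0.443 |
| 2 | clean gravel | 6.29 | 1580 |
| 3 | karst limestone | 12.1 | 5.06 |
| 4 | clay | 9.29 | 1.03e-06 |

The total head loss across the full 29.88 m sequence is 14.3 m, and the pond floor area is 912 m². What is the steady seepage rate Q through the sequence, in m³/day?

Flow is perpendicular to layering, so the layers act in series and the equivalent K is the thickness-weighted harmonic mean.
Total thickness L = 2.20 + 6.29 + 12.1 + 9.29 = 29.88 m.
Σ(b_i/K_i) = 2.20/0.443 + 6.29/1580 + 12.1/5.06 + 9.29/1.03e-06 = 9.019e+06 d.
K_eq = L / Σ(b_i/K_i) = 29.88 / 9.019e+06 = 3.313e-06 m/day.
Q = K_eq · A · (Δh/L) = 3.313e-06 × 912 × (14.3/29.88) = 0.001446 m³/day.

0.00145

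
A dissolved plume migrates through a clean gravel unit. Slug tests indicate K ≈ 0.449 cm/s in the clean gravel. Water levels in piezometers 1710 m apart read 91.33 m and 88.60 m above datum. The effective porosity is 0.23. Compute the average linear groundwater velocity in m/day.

Convert K: 0.449 cm/s × 864 = 387.9 m/day.
Hydraulic gradient i = (91.33 − 88.60) / 1710 = 2.73 / 1710 = 0.001596.
Darcy flux q = K · i = 387.9 × 0.001596 = 0.6193 m/day.
Seepage velocity v = q / n_e = 0.6193 / 0.23 = 2.693 m/day.

2.69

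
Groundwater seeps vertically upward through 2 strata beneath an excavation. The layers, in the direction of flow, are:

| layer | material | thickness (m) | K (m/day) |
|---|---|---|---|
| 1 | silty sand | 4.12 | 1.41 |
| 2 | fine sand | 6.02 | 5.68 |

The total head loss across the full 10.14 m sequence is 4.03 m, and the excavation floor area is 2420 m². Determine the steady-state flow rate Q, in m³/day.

2450

Flow is perpendicular to layering, so the layers act in series and the equivalent K is the thickness-weighted harmonic mean.
Total thickness L = 4.12 + 6.02 = 10.14 m.
Σ(b_i/K_i) = 4.12/1.41 + 6.02/5.68 = 3.982 d.
K_eq = L / Σ(b_i/K_i) = 10.14 / 3.982 = 2.547 m/day.
Q = K_eq · A · (Δh/L) = 2.547 × 2420 × (4.03/10.14) = 2449 m³/day.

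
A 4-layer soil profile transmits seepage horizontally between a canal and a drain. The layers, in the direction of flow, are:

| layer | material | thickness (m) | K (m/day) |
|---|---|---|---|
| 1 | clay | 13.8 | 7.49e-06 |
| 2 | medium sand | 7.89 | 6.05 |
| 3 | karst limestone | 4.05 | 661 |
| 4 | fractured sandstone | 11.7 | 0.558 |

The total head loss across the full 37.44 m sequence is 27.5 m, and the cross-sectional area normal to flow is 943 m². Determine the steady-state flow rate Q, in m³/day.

0.0141

Flow is perpendicular to layering, so the layers act in series and the equivalent K is the thickness-weighted harmonic mean.
Total thickness L = 13.8 + 7.89 + 4.05 + 11.7 = 37.44 m.
Σ(b_i/K_i) = 13.8/7.49e-06 + 7.89/6.05 + 4.05/661 + 11.7/0.558 = 1.842e+06 d.
K_eq = L / Σ(b_i/K_i) = 37.44 / 1.842e+06 = 2.032e-05 m/day.
Q = K_eq · A · (Δh/L) = 2.032e-05 × 943 × (27.5/37.44) = 0.01407 m³/day.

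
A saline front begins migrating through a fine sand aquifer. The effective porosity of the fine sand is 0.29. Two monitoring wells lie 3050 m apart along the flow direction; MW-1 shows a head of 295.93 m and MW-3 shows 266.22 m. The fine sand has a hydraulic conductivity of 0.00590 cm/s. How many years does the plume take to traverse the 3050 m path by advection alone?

Convert K: 0.00590 cm/s × 864 = 5.098 m/day.
Hydraulic gradient i = (295.93 − 266.22) / 3050 = 29.71 / 3050 = 0.009741.
Darcy flux q = K · i = 5.098 × 0.009741 = 0.04966 m/day.
Seepage velocity v = q / n_e = 0.04966 / 0.29 = 0.1712 m/day.
Travel time t = L / v = 3050 / 0.1712 = 17813 days = 48.77 years.

48.8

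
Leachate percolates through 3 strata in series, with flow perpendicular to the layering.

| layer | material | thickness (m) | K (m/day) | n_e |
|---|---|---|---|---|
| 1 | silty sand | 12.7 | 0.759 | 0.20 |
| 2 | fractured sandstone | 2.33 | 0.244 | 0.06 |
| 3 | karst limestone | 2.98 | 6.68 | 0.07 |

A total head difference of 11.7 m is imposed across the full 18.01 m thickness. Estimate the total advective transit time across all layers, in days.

6.60

With flow normal to the layers, continuity requires the same specific discharge q through every layer.
Σ(b_i/K_i) = 12.7/0.759 + 2.33/0.244 + 2.98/6.68 = 26.73 d.
q = Δh / Σ(b_i/K_i) = 11.7 / 26.73 = 0.4377 m/day.
In each layer the seepage velocity is v_i = q/n_i, so the layer transit time is t_i = b_i·n_i / q:
  layer 1 (silty sand): t_1 = 12.7 × 0.20 / 0.4377 = 5.802 d
  layer 2 (fractured sandstone): t_2 = 2.33 × 0.06 / 0.4377 = 0.3194 d
  layer 3 (karst limestone): t_3 = 2.98 × 0.07 / 0.4377 = 0.4765 d
Total t = Σ t_i = 6.598 days.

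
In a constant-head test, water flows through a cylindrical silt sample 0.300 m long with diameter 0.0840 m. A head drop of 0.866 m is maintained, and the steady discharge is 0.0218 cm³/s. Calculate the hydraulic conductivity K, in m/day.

Cross-sectional area A = π·(d/2)² = π × (0.0840/2)² = 0.005542 m².
Convert discharge: 0.0218 cm³/s = 2.180e-08 m³/s.
Darcy's law rearranged: K = Q·L / (A·Δh) = 2.180e-08 × 0.300 / (0.005542 × 0.866) = 1.363e-06 m/s = 0.1177 m/day.

0.118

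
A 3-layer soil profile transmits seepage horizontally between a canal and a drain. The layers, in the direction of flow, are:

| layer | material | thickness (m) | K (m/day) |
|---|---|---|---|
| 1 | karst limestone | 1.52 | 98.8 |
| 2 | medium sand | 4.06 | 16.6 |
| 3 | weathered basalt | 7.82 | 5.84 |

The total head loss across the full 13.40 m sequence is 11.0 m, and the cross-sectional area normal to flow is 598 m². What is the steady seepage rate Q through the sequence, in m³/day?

Flow is perpendicular to layering, so the layers act in series and the equivalent K is the thickness-weighted harmonic mean.
Total thickness L = 1.52 + 4.06 + 7.82 = 13.40 m.
Σ(b_i/K_i) = 1.52/98.8 + 4.06/16.6 + 7.82/5.84 = 1.599 d.
K_eq = L / Σ(b_i/K_i) = 13.40 / 1.599 = 8.380 m/day.
Q = K_eq · A · (Δh/L) = 8.380 × 598 × (11.0/13.40) = 4114 m³/day.

4110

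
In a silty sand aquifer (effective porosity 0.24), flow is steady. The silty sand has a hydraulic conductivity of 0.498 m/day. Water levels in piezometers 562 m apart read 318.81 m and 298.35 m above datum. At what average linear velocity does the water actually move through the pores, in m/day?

0.0755

Hydraulic gradient i = (318.81 − 298.35) / 562 = 20.46 / 562 = 0.03641.
Darcy flux q = K · i = 0.4980 × 0.03641 = 0.01813 m/day.
Seepage velocity v = q / n_e = 0.01813 / 0.24 = 0.07554 m/day.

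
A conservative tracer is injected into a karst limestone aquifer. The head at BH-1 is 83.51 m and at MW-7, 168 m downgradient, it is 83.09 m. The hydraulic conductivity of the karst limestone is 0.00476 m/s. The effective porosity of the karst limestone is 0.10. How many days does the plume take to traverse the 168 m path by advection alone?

16.3

Convert K: 0.00476 m/s × 86400 = 411.3 m/day.
Hydraulic gradient i = (83.51 − 83.09) / 168 = 0.42 / 168 = 0.002500.
Darcy flux q = K · i = 411.3 × 0.002500 = 1.028 m/day.
Seepage velocity v = q / n_e = 1.028 / 0.10 = 10.28 m/day.
Travel time t = L / v = 168 / 10.28 = 16.34 days.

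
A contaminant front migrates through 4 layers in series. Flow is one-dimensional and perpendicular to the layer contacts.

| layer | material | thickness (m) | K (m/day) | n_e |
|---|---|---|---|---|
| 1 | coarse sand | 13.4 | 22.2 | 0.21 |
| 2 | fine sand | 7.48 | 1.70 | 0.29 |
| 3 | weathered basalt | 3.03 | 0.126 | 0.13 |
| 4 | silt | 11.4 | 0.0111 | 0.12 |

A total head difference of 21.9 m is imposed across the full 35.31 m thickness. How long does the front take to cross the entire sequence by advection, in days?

325

With flow normal to the layers, continuity requires the same specific discharge q through every layer.
Σ(b_i/K_i) = 13.4/22.2 + 7.48/1.70 + 3.03/0.126 + 11.4/0.0111 = 1056 d.
q = Δh / Σ(b_i/K_i) = 21.9 / 1056 = 0.02074 m/day.
In each layer the seepage velocity is v_i = q/n_i, so the layer transit time is t_i = b_i·n_i / q:
  layer 1 (coarse sand): t_1 = 13.4 × 0.21 / 0.02074 = 135.7 d
  layer 2 (fine sand): t_2 = 7.48 × 0.29 / 0.02074 = 104.6 d
  layer 3 (weathered basalt): t_3 = 3.03 × 0.13 / 0.02074 = 18.99 d
  layer 4 (silt): t_4 = 11.4 × 0.12 / 0.02074 = 65.97 d
Total t = Σ t_i = 325.3 days.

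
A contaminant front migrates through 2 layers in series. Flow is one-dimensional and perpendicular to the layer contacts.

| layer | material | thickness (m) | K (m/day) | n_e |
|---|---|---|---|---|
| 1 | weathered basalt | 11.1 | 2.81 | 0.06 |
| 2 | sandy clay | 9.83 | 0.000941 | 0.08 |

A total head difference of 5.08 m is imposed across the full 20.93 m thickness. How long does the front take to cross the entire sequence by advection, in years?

With flow normal to the layers, continuity requires the same specific discharge q through every layer.
Σ(b_i/K_i) = 11.1/2.81 + 9.83/0.000941 = 10450 d.
q = Δh / Σ(b_i/K_i) = 5.08 / 10450 = 0.0004861 m/day.
In each layer the seepage velocity is v_i = q/n_i, so the layer transit time is t_i = b_i·n_i / q:
  layer 1 (weathered basalt): t_1 = 11.1 × 0.06 / 0.0004861 = 1370 d
  layer 2 (sandy clay): t_2 = 9.83 × 0.08 / 0.0004861 = 1618 d
Total t = Σ t_i = 2988 days = 8.180 years.

8.18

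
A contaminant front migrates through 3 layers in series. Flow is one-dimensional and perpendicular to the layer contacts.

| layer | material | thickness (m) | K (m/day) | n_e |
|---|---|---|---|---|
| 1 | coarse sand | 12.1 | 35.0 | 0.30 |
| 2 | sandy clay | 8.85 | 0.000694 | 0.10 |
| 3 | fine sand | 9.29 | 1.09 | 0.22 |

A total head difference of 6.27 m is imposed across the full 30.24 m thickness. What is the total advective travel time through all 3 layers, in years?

With flow normal to the layers, continuity requires the same specific discharge q through every layer.
Σ(b_i/K_i) = 12.1/35.0 + 8.85/0.000694 + 9.29/1.09 = 12761 d.
q = Δh / Σ(b_i/K_i) = 6.27 / 12761 = 0.0004913 m/day.
In each layer the seepage velocity is v_i = q/n_i, so the layer transit time is t_i = b_i·n_i / q:
  layer 1 (coarse sand): t_1 = 12.1 × 0.30 / 0.0004913 = 7388 d
  layer 2 (sandy clay): t_2 = 8.85 × 0.10 / 0.0004913 = 1801 d
  layer 3 (fine sand): t_3 = 9.29 × 0.22 / 0.0004913 = 4160 d
Total t = Σ t_i = 13349 days = 36.55 years.

36.5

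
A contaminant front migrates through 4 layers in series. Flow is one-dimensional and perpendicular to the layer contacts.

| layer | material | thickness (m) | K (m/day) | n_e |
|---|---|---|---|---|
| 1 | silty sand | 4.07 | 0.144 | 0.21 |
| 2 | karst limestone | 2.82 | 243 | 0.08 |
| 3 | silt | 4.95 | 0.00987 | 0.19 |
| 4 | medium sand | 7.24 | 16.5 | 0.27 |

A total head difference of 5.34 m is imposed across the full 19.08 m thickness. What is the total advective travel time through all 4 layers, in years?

1.08

With flow normal to the layers, continuity requires the same specific discharge q through every layer.
Σ(b_i/K_i) = 4.07/0.144 + 2.82/243 + 4.95/0.00987 + 7.24/16.5 = 530.2 d.
q = Δh / Σ(b_i/K_i) = 5.34 / 530.2 = 0.01007 m/day.
In each layer the seepage velocity is v_i = q/n_i, so the layer transit time is t_i = b_i·n_i / q:
  layer 1 (silty sand): t_1 = 4.07 × 0.21 / 0.01007 = 84.87 d
  layer 2 (karst limestone): t_2 = 2.82 × 0.08 / 0.01007 = 22.40 d
  layer 3 (silt): t_3 = 4.95 × 0.19 / 0.01007 = 93.39 d
  layer 4 (medium sand): t_4 = 7.24 × 0.27 / 0.01007 = 194.1 d
Total t = Σ t_i = 394.8 days = 1.081 years.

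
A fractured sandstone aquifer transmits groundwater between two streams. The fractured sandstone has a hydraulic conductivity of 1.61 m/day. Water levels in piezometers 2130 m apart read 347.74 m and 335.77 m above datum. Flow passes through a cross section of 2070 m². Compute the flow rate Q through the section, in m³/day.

Hydraulic gradient i = (347.74 − 335.77) / 2130 = 11.97 / 2130 = 0.005620.
Darcy's law: Q = K · A · i = 1.610 × 2070 × 0.005620 = 18.73 m³/day.

18.7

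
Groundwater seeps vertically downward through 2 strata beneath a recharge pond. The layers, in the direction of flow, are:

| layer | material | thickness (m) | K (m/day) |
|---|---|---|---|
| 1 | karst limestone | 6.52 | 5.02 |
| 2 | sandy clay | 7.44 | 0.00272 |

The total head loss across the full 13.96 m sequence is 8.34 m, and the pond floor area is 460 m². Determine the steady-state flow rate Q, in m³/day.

Flow is perpendicular to layering, so the layers act in series and the equivalent K is the thickness-weighted harmonic mean.
Total thickness L = 6.52 + 7.44 = 13.96 m.
Σ(b_i/K_i) = 6.52/5.02 + 7.44/0.00272 = 2737 d.
K_eq = L / Σ(b_i/K_i) = 13.96 / 2737 = 0.005101 m/day.
Q = K_eq · A · (Δh/L) = 0.005101 × 460 × (8.34/13.96) = 1.402 m³/day.

1.40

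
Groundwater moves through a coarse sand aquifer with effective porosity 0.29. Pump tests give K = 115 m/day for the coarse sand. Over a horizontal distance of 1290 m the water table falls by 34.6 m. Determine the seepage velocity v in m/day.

Hydraulic gradient i = Δh / L = 34.6 / 1290 = 0.02682.
Darcy flux q = K · i = 115.0 × 0.02682 = 3.084 m/day.
Seepage velocity v = q / n_e = 3.084 / 0.29 = 10.64 m/day.

10.6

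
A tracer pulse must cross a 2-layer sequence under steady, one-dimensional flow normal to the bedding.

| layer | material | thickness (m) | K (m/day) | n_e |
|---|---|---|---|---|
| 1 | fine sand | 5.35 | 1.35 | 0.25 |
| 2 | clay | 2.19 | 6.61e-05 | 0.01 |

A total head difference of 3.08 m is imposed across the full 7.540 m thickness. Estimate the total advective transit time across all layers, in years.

40.0

With flow normal to the layers, continuity requires the same specific discharge q through every layer.
Σ(b_i/K_i) = 5.35/1.35 + 2.19/6.61e-05 = 33136 d.
q = Δh / Σ(b_i/K_i) = 3.08 / 33136 = 9.295e-05 m/day.
In each layer the seepage velocity is v_i = q/n_i, so the layer transit time is t_i = b_i·n_i / q:
  layer 1 (fine sand): t_1 = 5.35 × 0.25 / 9.295e-05 = 14389 d
  layer 2 (clay): t_2 = 2.19 × 0.01 / 9.295e-05 = 235.6 d
Total t = Σ t_i = 14625 days = 40.04 years.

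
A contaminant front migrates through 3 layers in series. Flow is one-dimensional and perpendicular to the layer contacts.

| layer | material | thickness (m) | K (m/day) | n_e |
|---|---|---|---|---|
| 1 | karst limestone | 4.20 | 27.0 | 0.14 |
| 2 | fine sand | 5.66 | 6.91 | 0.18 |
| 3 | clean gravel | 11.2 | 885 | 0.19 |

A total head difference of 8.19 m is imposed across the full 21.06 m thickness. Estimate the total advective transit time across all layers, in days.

0.450

With flow normal to the layers, continuity requires the same specific discharge q through every layer.
Σ(b_i/K_i) = 4.20/27.0 + 5.66/6.91 + 11.2/885 = 0.9873 d.
q = Δh / Σ(b_i/K_i) = 8.19 / 0.9873 = 8.295 m/day.
In each layer the seepage velocity is v_i = q/n_i, so the layer transit time is t_i = b_i·n_i / q:
  layer 1 (karst limestone): t_1 = 4.20 × 0.14 / 8.295 = 0.07088 d
  layer 2 (fine sand): t_2 = 5.66 × 0.18 / 8.295 = 0.1228 d
  layer 3 (clean gravel): t_3 = 11.2 × 0.19 / 8.295 = 0.2565 d
Total t = Σ t_i = 0.4502 days.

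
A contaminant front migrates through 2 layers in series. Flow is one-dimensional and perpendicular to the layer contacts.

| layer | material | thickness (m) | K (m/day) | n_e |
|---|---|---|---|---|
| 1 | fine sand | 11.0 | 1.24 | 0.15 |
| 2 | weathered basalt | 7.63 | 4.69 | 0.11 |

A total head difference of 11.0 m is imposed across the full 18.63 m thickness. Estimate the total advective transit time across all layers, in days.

2.38

With flow normal to the layers, continuity requires the same specific discharge q through every layer.
Σ(b_i/K_i) = 11.0/1.24 + 7.63/4.69 = 10.50 d.
q = Δh / Σ(b_i/K_i) = 11.0 / 10.50 = 1.048 m/day.
In each layer the seepage velocity is v_i = q/n_i, so the layer transit time is t_i = b_i·n_i / q:
  layer 1 (fine sand): t_1 = 11.0 × 0.15 / 1.048 = 1.575 d
  layer 2 (weathered basalt): t_2 = 7.63 × 0.11 / 1.048 = 0.8010 d
Total t = Σ t_i = 2.376 days.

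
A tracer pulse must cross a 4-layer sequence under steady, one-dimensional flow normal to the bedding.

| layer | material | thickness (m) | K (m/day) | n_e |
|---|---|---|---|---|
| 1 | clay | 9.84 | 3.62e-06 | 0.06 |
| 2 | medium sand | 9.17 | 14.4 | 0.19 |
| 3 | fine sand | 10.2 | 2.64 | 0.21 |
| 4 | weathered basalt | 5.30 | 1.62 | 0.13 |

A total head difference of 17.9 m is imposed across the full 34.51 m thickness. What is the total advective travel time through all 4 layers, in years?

With flow normal to the layers, continuity requires the same specific discharge q through every layer.
Σ(b_i/K_i) = 9.84/3.62e-06 + 9.17/14.4 + 10.2/2.64 + 5.30/1.62 = 2.718e+06 d.
q = Δh / Σ(b_i/K_i) = 17.9 / 2.718e+06 = 6.585e-06 m/day.
In each layer the seepage velocity is v_i = q/n_i, so the layer transit time is t_i = b_i·n_i / q:
  layer 1 (clay): t_1 = 9.84 × 0.06 / 6.585e-06 = 89656 d
  layer 2 (medium sand): t_2 = 9.17 × 0.19 / 6.585e-06 = 2.646e+05 d
  layer 3 (fine sand): t_3 = 10.2 × 0.21 / 6.585e-06 = 3.253e+05 d
  layer 4 (weathered basalt): t_4 = 5.30 × 0.13 / 6.585e-06 = 1.046e+05 d
Total t = Σ t_i = 7.841e+05 days = 2147 years.

2150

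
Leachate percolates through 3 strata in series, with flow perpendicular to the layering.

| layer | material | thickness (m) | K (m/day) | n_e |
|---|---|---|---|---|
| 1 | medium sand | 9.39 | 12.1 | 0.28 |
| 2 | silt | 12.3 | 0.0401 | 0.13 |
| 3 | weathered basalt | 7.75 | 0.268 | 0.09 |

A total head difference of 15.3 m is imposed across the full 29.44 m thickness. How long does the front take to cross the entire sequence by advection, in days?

With flow normal to the layers, continuity requires the same specific discharge q through every layer.
Σ(b_i/K_i) = 9.39/12.1 + 12.3/0.0401 + 7.75/0.268 = 336.4 d.
q = Δh / Σ(b_i/K_i) = 15.3 / 336.4 = 0.04548 m/day.
In each layer the seepage velocity is v_i = q/n_i, so the layer transit time is t_i = b_i·n_i / q:
  layer 1 (medium sand): t_1 = 9.39 × 0.28 / 0.04548 = 57.81 d
  layer 2 (silt): t_2 = 12.3 × 0.13 / 0.04548 = 35.16 d
  layer 3 (weathered basalt): t_3 = 7.75 × 0.09 / 0.04548 = 15.34 d
Total t = Σ t_i = 108.3 days.

108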